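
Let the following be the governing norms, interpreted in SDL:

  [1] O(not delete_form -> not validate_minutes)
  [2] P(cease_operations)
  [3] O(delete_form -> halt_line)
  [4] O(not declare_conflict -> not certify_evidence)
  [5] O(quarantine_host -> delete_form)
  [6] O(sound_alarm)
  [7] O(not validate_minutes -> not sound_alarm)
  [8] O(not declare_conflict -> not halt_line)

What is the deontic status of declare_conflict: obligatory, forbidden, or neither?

Obligatory

Premise 6 gives O(sound_alarm).
Premise 7, O(not validate_minutes -> not sound_alarm), contraposes to O(sound_alarm -> validate_minutes); with O(sound_alarm) we get O(validate_minutes).
Premise 1 is O(not delete_form -> not validate_minutes); contrapositively O(validate_minutes -> delete_form). Since O(validate_minutes) holds, K gives O(delete_form).
With premise 3, O(delete_form -> halt_line), the K-axiom yields O(halt_line).
Premise 8, O(not declare_conflict -> not halt_line), contraposes to O(halt_line -> declare_conflict); with O(halt_line) we get O(declare_conflict).
Premises 2, 4, 5 do not contribute to this derivation.
Hence declare_conflict is obligatory.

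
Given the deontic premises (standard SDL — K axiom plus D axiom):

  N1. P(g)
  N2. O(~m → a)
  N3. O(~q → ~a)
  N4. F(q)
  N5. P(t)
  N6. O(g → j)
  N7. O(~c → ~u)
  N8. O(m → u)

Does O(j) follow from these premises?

No

Premise 6 is O(g → j), but O(g) is not derivable from the premises (the permission P(g) asserts only ~O(~g), not O(g)), so it does not yield O(j).
No other premise forces O(j). An ideal world satisfying every premise can still have j false, so O(j) is not derivable.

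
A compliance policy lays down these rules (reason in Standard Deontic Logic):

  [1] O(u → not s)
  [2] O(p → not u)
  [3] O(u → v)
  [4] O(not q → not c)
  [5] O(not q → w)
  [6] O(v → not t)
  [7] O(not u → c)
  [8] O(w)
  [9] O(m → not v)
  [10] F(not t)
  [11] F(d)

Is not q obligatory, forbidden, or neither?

Forbidden

Premise 10 is F(not t), i.e. O(t).
Premise 6 is O(v → not t); contrapositively O(t → not v). Since O(t) holds, K gives O(not v).
Premise 3, O(u → v), contraposes to O(not v → not u); with O(not v) we get O(not u).
Applying K to premise 7 (O(not u → c)) and O(not u) yields O(c).
Premise 4 is O(not q → not c); contrapositively O(c → q). Since O(c) holds, K gives O(q).
Premises 1, 2, 5, 8, 9, 11 do not contribute to this derivation.
Thus O(q), which is F(not q): not q is forbidden.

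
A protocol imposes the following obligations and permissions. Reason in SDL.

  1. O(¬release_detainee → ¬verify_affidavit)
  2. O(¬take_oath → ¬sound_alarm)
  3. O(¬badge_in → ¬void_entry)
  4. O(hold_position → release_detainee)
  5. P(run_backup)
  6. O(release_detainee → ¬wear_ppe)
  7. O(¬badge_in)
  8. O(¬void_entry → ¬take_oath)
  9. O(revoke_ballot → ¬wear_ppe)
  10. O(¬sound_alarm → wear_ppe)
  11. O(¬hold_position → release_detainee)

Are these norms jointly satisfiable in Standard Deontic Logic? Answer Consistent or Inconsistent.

Inconsistent

By case analysis on hold_position: premise 4 gives O(hold_position → release_detainee) and premise 11 gives O(¬hold_position → release_detainee), so O(release_detainee) either way.
From O(release_detainee) and premise 6, O(release_detainee → ¬wear_ppe), we obtain O(¬wear_ppe).
The contrapositive of premise 10 (O(¬sound_alarm → wear_ppe)) is O(¬wear_ppe → sound_alarm), and O(¬wear_ppe) is already established, so O(sound_alarm).
The contrapositive of premise 2 (O(¬take_oath → ¬sound_alarm)) is O(sound_alarm → take_oath), and O(sound_alarm) is already established, so O(take_oath).
Premise 8, O(¬void_entry → ¬take_oath), contraposes to O(take_oath → void_entry); with O(take_oath) we get O(void_entry).
Premise 3, O(¬badge_in → ¬void_entry), contraposes to O(void_entry → badge_in); with O(void_entry) we get O(badge_in).
But premise 7 directly asserts O(¬badge_in).
We now have both O(badge_in) and O(¬badge_in) — badge_in is simultaneously obligatory and forbidden, violating the D-axiom.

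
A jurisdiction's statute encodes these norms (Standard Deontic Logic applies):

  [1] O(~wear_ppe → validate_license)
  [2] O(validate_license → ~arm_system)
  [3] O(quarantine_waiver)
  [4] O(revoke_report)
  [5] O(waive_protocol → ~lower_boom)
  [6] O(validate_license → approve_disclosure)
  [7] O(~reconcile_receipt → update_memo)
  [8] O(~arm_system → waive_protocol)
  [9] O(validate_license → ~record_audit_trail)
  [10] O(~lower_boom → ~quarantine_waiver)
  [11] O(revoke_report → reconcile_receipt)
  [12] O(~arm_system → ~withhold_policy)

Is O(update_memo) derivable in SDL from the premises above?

Premise 7 is O(~reconcile_receipt → update_memo), but O(~reconcile_receipt) is not derivable from the premises, so it does not yield O(update_memo).
No other premise forces O(update_memo). An ideal world satisfying every premise can still have update_memo false, so O(update_memo) is not derivable.

No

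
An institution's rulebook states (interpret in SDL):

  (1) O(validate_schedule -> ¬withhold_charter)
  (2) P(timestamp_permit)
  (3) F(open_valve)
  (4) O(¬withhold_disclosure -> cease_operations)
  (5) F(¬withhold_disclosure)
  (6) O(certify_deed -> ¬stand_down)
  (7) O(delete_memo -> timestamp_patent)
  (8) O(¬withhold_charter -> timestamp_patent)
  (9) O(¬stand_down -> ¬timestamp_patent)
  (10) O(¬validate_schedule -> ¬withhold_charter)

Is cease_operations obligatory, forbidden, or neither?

Premise 4 is O(¬withhold_disclosure -> cease_operations), but O(¬withhold_disclosure) is not derivable from the premises, so it does not yield O(cease_operations).
No premise or chain of K-axiom applications forces O(cease_operations), and none forces O(¬cease_operations). So cease_operations is neither obligatory nor forbidden under these norms.

Neither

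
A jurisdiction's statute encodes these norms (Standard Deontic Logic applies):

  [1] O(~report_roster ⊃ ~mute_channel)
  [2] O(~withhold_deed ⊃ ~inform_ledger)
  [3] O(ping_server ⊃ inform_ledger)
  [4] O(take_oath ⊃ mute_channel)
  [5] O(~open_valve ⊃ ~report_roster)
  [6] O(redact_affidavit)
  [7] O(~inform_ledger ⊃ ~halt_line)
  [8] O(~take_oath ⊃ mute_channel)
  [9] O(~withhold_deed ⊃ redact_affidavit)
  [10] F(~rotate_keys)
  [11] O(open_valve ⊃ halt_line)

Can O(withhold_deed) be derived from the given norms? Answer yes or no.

Yes

Premises 8 and 4 cover both cases: O(~take_oath ⊃ mute_channel) and O(take_oath ⊃ mute_channel). Since ~take_oath ∨ take_oath is a tautology, O(mute_channel) follows.
The contrapositive of premise 1 (O(~report_roster ⊃ ~mute_channel)) is O(mute_channel ⊃ report_roster), and O(mute_channel) is already established, so O(report_roster).
The contrapositive of premise 5 (O(~open_valve ⊃ ~report_roster)) is O(report_roster ⊃ open_valve), and O(report_roster) is already established, so O(open_valve).
From O(open_valve) and premise 11, O(open_valve ⊃ halt_line), we obtain O(halt_line).
Premise 7 is O(~inform_ledger ⊃ ~halt_line); contrapositively O(halt_line ⊃ inform_ledger). Since O(halt_line) holds, K gives O(inform_ledger).
The contrapositive of premise 2 (O(~withhold_deed ⊃ ~inform_ledger)) is O(inform_ledger ⊃ withhold_deed), and O(inform_ledger) is already established, so O(withhold_deed).
Premises 3, 6, 9, 10 do not contribute to this derivation.
So O(withhold_deed) follows.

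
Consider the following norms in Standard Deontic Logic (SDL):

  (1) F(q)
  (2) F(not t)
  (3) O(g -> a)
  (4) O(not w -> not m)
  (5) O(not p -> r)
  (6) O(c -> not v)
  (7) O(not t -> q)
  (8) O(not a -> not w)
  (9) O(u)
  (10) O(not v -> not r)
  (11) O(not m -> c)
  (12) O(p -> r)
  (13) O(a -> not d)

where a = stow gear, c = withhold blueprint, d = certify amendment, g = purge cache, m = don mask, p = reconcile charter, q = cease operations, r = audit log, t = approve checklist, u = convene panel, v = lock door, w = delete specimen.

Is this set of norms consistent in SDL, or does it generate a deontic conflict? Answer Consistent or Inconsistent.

Consistent

Premise 7 is O(not t -> q), but O(not t) is not derivable from the premises, so it does not yield O(q).
So O(q) is not derivable, and the apparent clash with O(not q) does not arise.
A world satisfying every obligation exists (e.g. a=true, c=false, d=false, g=false, m=true, p=false, q=false, r=true, t=true, u=true, v=true, w=true); no atom is both obligatory and forbidden, so the set is consistent.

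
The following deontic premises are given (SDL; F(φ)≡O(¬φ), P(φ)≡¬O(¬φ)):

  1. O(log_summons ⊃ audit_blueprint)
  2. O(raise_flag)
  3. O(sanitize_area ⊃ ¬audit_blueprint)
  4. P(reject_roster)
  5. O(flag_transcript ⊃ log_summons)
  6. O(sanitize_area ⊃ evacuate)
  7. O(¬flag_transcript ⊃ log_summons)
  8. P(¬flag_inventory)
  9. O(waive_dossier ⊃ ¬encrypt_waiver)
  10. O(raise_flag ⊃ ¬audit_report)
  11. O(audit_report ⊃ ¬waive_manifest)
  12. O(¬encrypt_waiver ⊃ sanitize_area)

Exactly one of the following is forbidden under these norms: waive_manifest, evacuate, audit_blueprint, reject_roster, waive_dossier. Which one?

waive_dossier

Premises 5 and 7 cover both cases: O(flag_transcript ⊃ log_summons) and O(¬flag_transcript ⊃ log_summons). Since flag_transcript ∨ ¬flag_transcript is a tautology, O(log_summons) follows.
Premise 1 is O(log_summons ⊃ audit_blueprint); since O(log_summons), deontic closure gives O(audit_blueprint).
Premise 3, O(sanitize_area ⊃ ¬audit_blueprint), contraposes to O(audit_blueprint ⊃ ¬sanitize_area); with O(audit_blueprint) we get O(¬sanitize_area).
Premise 12 is O(¬encrypt_waiver ⊃ sanitize_area); contrapositively O(¬sanitize_area ⊃ encrypt_waiver). Since O(¬sanitize_area) holds, K gives O(encrypt_waiver).
Premise 9, O(waive_dossier ⊃ ¬encrypt_waiver), contraposes to O(encrypt_waiver ⊃ ¬waive_dossier); with O(encrypt_waiver) we get O(¬waive_dossier).
So O(¬waive_dossier) holds, i.e. waive_dossier is forbidden. None of the other listed options is forbidden under the premises.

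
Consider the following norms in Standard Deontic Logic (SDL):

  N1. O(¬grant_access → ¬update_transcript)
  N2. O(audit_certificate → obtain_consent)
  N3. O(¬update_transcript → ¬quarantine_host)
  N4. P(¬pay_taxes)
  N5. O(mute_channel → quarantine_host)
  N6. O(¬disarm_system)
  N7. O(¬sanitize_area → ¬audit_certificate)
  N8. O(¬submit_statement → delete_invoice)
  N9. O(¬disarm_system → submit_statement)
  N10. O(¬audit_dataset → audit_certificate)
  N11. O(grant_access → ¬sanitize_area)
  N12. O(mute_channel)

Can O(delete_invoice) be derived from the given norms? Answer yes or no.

No

Premise 8 is O(¬submit_statement → delete_invoice), but O(¬submit_statement) is not derivable from the premises, so it does not yield O(delete_invoice).
No other premise forces O(delete_invoice). An ideal world satisfying every premise can still have delete_invoice false, so O(delete_invoice) is not derivable.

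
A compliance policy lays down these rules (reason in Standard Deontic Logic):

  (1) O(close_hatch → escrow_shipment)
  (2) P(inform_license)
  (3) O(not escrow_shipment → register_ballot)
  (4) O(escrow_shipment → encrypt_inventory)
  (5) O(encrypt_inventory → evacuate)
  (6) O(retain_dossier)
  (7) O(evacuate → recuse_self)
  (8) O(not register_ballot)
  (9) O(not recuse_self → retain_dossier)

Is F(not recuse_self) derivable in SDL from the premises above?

Yes

Premise 8 gives O(not register_ballot).
The contrapositive of premise 3 (O(not escrow_shipment → register_ballot)) is O(not register_ballot → escrow_shipment), and O(not register_ballot) is already established, so O(escrow_shipment).
From O(escrow_shipment) and premise 4, O(escrow_shipment → encrypt_inventory), we obtain O(encrypt_inventory).
From O(encrypt_inventory) and premise 5, O(encrypt_inventory → evacuate), we obtain O(evacuate).
From O(evacuate) and premise 7, O(evacuate → recuse_self), we obtain O(recuse_self).
Premises 1, 2, 6, 9 do not contribute to this derivation.
So O(recuse_self) holds, i.e. F(not recuse_self). The claim follows.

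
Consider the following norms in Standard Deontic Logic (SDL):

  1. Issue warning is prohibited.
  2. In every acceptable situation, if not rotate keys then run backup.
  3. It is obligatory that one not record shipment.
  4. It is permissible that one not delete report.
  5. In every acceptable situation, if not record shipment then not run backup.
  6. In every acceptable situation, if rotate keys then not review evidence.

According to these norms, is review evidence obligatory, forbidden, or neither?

Premise 3 gives O(¬record_shipment).
From O(¬record_shipment) and premise 5, O(¬record_shipment → ¬run_backup), we obtain O(¬run_backup).
Premise 2, O(¬rotate_keys → run_backup), contraposes to O(¬run_backup → rotate_keys); with O(¬run_backup) we get O(rotate_keys).
From O(rotate_keys) and premise 6, O(rotate_keys → ¬review_evidence), we obtain O(¬review_evidence).
Premises 1, 4 do not contribute to this derivation.
Thus O(¬review_evidence), which is F(review_evidence): review_evidence is forbidden.

Forbidden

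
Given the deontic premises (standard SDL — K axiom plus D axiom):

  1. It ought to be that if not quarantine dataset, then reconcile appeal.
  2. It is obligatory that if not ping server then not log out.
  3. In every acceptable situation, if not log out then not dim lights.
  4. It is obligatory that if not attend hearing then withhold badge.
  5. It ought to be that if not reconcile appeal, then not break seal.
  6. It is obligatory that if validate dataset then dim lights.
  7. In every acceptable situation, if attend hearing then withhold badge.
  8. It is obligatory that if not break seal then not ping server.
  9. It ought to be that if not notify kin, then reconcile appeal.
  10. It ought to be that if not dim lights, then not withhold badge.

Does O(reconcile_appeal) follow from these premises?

By case analysis on attend_hearing: premise 7 gives O(attend_hearing → withhold_badge) and premise 4 gives O(¬attend_hearing → withhold_badge), so O(withhold_badge) either way.
Premise 10 is O(¬dim_lights → ¬withhold_badge); contrapositively O(withhold_badge → dim_lights). Since O(withhold_badge) holds, K gives O(dim_lights).
Premise 3, O(¬log_out → ¬dim_lights), contraposes to O(dim_lights → log_out); with O(dim_lights) we get O(log_out).
Premise 2, O(¬ping_server → ¬log_out), contraposes to O(log_out → ping_server); with O(log_out) we get O(ping_server).
Premise 8 is O(¬break_seal → ¬ping_server); contrapositively O(ping_server → break_seal). Since O(ping_server) holds, K gives O(break_seal).
Premise 5, O(¬reconcile_appeal → ¬break_seal), contraposes to O(break_seal → reconcile_appeal); with O(break_seal) we get O(reconcile_appeal).
Premises 1, 6, 9 do not contribute to this derivation.
So O(reconcile_appeal) follows.

Yes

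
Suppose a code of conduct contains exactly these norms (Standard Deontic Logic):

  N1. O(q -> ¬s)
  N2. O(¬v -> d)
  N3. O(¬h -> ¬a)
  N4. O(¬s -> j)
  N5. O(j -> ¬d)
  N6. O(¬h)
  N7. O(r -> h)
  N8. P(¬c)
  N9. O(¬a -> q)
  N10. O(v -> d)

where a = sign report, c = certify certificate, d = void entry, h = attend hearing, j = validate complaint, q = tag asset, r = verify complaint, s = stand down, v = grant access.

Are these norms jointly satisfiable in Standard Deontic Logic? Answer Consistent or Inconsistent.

Premises 2 and 10 cover both cases: O(¬v -> d) and O(v -> d). Since ¬v ∨ v is a tautology, O(d) follows.
Premise 5 is O(j -> ¬d); contrapositively O(d -> ¬j). Since O(d) holds, K gives O(¬j).
Premise 4, O(¬s -> j), contraposes to O(¬j -> s); with O(¬j) we get O(s).
Premise 1, O(q -> ¬s), contraposes to O(s -> ¬q); with O(s) we get O(¬q).
Premise 9 is O(¬a -> q); contrapositively O(¬q -> a). Since O(¬q) holds, K gives O(a).
Premise 3, O(¬h -> ¬a), contraposes to O(a -> h); with O(a) we get O(h).
But premise 6 directly asserts O(¬h).
We now have both O(h) and O(¬h) — h is simultaneously obligatory and forbidden, violating the D-axiom.

Inconsistent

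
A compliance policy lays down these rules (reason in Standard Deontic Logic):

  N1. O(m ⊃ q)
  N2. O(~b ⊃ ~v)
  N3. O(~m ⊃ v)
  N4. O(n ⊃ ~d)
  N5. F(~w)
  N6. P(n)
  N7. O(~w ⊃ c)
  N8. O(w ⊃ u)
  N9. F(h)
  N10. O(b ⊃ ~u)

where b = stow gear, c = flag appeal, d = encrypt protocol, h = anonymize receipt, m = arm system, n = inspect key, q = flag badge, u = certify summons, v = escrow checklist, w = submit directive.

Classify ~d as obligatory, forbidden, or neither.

Neither

Premise 4 is O(n ⊃ ~d), but O(n) is not derivable from the premises (the permission P(n) asserts only ~O(~n), not O(n)), so it does not yield O(~d).
No premise or chain of K-axiom applications forces O(~d), and none forces O(d). So ~d is neither obligatory nor forbidden under these norms.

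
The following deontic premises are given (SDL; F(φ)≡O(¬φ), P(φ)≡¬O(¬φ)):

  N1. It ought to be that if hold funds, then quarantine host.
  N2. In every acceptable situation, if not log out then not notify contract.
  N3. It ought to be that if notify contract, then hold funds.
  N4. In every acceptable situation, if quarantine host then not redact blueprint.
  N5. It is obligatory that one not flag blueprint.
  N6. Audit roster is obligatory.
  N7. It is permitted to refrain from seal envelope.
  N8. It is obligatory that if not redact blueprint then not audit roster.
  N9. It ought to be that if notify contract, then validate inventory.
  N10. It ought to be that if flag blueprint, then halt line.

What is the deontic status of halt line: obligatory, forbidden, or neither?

Premise 10 is O(flag_blueprint → halt_line), but O(flag_blueprint) is not derivable from the premises, so it does not yield O(halt_line).
No premise or chain of K-axiom applications forces O(halt_line), and none forces O(¬halt_line). So halt_line is neither obligatory nor forbidden under these norms.

Neither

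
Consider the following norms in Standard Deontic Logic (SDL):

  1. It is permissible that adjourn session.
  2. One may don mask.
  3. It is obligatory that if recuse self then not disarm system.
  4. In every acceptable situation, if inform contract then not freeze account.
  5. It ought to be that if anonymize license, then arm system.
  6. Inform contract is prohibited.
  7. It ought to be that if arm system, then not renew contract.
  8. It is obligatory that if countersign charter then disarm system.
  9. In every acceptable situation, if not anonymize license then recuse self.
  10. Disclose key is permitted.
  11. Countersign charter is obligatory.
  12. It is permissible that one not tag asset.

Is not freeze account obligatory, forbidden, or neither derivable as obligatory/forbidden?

Premise 4 is O(inform_contract → ¬freeze_account), but O(inform_contract) is not derivable from the premises, so it does not yield O(¬freeze_account).
No premise or chain of K-axiom applications forces O(¬freeze_account), and none forces O(freeze_account). So ¬freeze_account is neither obligatory nor forbidden under these norms.

Neither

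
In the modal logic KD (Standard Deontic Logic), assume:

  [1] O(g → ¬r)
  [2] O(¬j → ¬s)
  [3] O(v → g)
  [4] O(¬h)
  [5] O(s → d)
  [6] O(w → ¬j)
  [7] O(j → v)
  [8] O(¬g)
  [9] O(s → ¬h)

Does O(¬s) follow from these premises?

Yes

Premise 8 states O(¬g) outright.
The contrapositive of premise 3 (O(v → g)) is O(¬g → ¬v), and O(¬g) is already established, so O(¬v).
The contrapositive of premise 7 (O(j → v)) is O(¬v → ¬j), and O(¬v) is already established, so O(¬j).
Applying K to premise 2 (O(¬j → ¬s)) and O(¬j) yields O(¬s).
Premises 1, 4, 5, 6, 9 do not contribute to this derivation.
So O(¬s) follows.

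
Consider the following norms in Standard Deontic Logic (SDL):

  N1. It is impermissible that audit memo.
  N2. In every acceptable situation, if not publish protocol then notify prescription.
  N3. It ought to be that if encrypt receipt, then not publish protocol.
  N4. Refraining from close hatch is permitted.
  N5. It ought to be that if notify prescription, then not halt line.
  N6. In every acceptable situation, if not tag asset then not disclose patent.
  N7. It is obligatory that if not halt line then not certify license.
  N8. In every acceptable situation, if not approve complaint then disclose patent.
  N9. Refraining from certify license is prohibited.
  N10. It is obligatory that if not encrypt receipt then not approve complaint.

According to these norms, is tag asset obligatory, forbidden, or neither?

Obligatory

Premise 9 is F(¬certify_license), i.e. O(certify_license).
Premise 7, O(¬halt_line → ¬certify_license), contraposes to O(certify_license → halt_line); with O(certify_license) we get O(halt_line).
Premise 5 is O(notify_prescription → ¬halt_line); contrapositively O(halt_line → ¬notify_prescription). Since O(halt_line) holds, K gives O(¬notify_prescription).
The contrapositive of premise 2 (O(¬publish_protocol → notify_prescription)) is O(¬notify_prescription → publish_protocol), and O(¬notify_prescription) is already established, so O(publish_protocol).
Premise 3, O(encrypt_receipt → ¬publish_protocol), contraposes to O(publish_protocol → ¬encrypt_receipt); with O(publish_protocol) we get O(¬encrypt_receipt).
Applying K to premise 10 (O(¬encrypt_receipt → ¬approve_complaint)) and O(¬encrypt_receipt) yields O(¬approve_complaint).
Premise 8 is O(¬approve_complaint → disclose_patent); since O(¬approve_complaint), deontic closure gives O(disclose_patent).
Premise 6, O(¬tag_asset → ¬disclose_patent), contraposes to O(disclose_patent → tag_asset); with O(disclose_patent) we get O(tag_asset).
Premises 1, 4 do not contribute to this derivation.
Hence tag_asset is obligatory.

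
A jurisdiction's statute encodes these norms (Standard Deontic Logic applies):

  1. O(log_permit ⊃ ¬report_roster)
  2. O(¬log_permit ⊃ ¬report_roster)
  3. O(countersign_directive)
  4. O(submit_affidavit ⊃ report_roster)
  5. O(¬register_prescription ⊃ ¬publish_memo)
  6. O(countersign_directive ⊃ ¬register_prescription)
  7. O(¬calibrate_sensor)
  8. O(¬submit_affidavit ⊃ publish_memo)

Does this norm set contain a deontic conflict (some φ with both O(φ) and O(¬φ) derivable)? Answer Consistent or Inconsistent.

By case analysis on ¬log_permit: premise 2 gives O(¬log_permit ⊃ ¬report_roster) and premise 1 gives O(log_permit ⊃ ¬report_roster), so O(¬report_roster) either way.
Premise 4 is O(submit_affidavit ⊃ report_roster); contrapositively O(¬report_roster ⊃ ¬submit_affidavit). Since O(¬report_roster) holds, K gives O(¬submit_affidavit).
Premise 8 is O(¬submit_affidavit ⊃ publish_memo); since O(¬submit_affidavit), deontic closure gives O(publish_memo).
Premise 5, O(¬register_prescription ⊃ ¬publish_memo), contraposes to O(publish_memo ⊃ register_prescription); with O(publish_memo) we get O(register_prescription).
The contrapositive of premise 6 (O(countersign_directive ⊃ ¬register_prescription)) is O(register_prescription ⊃ ¬countersign_directive), and O(register_prescription) is already established, so O(¬countersign_directive).
However, premise 3 gives O(countersign_directive).
We now have both O(¬countersign_directive) and O(countersign_directive) — countersign_directive is simultaneously obligatory and forbidden, violating the D-axiom.

Inconsistent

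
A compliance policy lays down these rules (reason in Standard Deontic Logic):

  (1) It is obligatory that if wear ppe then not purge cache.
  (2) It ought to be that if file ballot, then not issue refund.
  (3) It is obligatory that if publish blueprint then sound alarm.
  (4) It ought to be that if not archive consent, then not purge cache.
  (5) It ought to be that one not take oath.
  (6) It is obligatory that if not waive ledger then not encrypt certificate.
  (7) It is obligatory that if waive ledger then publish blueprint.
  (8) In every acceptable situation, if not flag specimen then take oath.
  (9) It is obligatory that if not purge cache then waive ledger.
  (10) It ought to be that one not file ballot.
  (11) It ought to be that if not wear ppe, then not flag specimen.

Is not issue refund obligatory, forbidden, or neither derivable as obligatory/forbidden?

Premise 2 is O(file_ballot → ¬issue_refund), but O(file_ballot) is not derivable from the premises, so it does not yield O(¬issue_refund).
No premise or chain of K-axiom applications forces O(¬issue_refund), and none forces O(issue_refund). So ¬issue_refund is neither obligatory nor forbidden under these norms.

Neither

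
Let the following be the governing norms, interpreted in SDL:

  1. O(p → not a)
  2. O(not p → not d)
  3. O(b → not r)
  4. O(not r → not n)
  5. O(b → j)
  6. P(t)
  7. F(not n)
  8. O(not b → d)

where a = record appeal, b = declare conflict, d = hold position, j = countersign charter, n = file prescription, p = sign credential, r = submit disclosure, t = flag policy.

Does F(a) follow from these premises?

Premise 7, F(not n), is equivalent to O(n).
Premise 4, O(not r → not n), contraposes to O(n → r); with O(n) we get O(r).
The contrapositive of premise 3 (O(b → not r)) is O(r → not b), and O(r) is already established, so O(not b).
From O(not b) and premise 8, O(not b → d), we obtain O(d).
Premise 2, O(not p → not d), contraposes to O(d → p); with O(d) we get O(p).
With premise 1, O(p → not a), the K-axiom yields O(not a).
Premises 5, 6 do not contribute to this derivation.
So O(not a) holds, i.e. F(a). The claim follows.

Yes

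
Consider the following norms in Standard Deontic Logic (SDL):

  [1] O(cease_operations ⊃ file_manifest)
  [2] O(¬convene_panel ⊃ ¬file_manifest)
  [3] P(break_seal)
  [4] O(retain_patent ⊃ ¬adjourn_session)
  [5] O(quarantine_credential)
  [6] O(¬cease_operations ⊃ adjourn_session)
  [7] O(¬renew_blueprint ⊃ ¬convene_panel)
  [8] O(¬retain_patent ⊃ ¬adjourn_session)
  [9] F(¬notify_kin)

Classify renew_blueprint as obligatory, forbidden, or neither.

Obligatory

Premises 4 and 8 are O(retain_patent ⊃ ¬adjourn_session) and O(¬retain_patent ⊃ ¬adjourn_session); every ideal world satisfies retain_patent or ¬retain_patent, so in either case ¬adjourn_session holds — hence O(¬adjourn_session).
Premise 6, O(¬cease_operations ⊃ adjourn_session), contraposes to O(¬adjourn_session ⊃ cease_operations); with O(¬adjourn_session) we get O(cease_operations).
Applying K to premise 1 (O(cease_operations ⊃ file_manifest)) and O(cease_operations) yields O(file_manifest).
Premise 2 is O(¬convene_panel ⊃ ¬file_manifest); contrapositively O(file_manifest ⊃ convene_panel). Since O(file_manifest) holds, K gives O(convene_panel).
Premise 7 is O(¬renew_blueprint ⊃ ¬convene_panel); contrapositively O(convene_panel ⊃ renew_blueprint). Since O(convene_panel) holds, K gives O(renew_blueprint).
Premises 3, 5, 9 do not contribute to this derivation.
Hence renew_blueprint is obligatory.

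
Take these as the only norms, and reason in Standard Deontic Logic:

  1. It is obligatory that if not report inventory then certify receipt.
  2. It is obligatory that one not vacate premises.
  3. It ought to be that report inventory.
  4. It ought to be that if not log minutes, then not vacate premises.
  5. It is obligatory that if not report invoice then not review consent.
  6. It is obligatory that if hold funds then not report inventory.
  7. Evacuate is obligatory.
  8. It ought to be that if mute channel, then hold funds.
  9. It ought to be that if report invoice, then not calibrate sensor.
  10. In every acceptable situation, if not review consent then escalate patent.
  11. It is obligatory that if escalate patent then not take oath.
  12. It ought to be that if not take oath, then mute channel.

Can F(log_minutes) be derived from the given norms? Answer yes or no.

Premise 4 is O(¬log_minutes → ¬vacate_premises); even if O(¬vacate_premises) held, inferring O(¬log_minutes) would be affirming the consequent — invalid.
No other premise forces O(¬log_minutes). An ideal world satisfying every premise can still have log_minutes true, so F(log_minutes) is not derivable.

No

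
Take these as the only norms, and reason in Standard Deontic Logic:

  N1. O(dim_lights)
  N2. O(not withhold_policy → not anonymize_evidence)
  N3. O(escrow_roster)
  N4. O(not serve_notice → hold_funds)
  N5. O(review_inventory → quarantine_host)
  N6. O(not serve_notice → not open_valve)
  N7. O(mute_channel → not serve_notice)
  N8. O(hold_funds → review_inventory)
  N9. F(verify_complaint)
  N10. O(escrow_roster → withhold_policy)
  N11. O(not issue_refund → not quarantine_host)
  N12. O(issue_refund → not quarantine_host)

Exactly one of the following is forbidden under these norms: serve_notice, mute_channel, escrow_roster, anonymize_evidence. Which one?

mute_channel

By case analysis on not issue_refund: premise 11 gives O(not issue_refund → not quarantine_host) and premise 12 gives O(issue_refund → not quarantine_host), so O(not quarantine_host) either way.
Premise 5, O(review_inventory → quarantine_host), contraposes to O(not quarantine_host → not review_inventory); with O(not quarantine_host) we get O(not review_inventory).
Premise 8, O(hold_funds → review_inventory), contraposes to O(not review_inventory → not hold_funds); with O(not review_inventory) we get O(not hold_funds).
The contrapositive of premise 4 (O(not serve_notice → hold_funds)) is O(not hold_funds → serve_notice), and O(not hold_funds) is already established, so O(serve_notice).
Premise 7 is O(mute_channel → not serve_notice); contrapositively O(serve_notice → not mute_channel). Since O(serve_notice) holds, K gives O(not mute_channel).
So O(not mute_channel) holds, i.e. mute_channel is forbidden. None of the other listed options is forbidden under the premises.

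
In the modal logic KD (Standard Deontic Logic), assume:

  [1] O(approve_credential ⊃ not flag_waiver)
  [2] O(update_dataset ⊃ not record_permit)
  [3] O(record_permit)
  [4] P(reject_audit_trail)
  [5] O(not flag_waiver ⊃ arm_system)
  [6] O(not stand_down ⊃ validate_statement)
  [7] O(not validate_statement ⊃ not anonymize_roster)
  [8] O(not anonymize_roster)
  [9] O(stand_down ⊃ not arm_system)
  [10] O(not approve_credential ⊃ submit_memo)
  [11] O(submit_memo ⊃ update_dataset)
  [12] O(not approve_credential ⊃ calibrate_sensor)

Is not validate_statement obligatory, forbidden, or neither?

Forbidden

From premise 3 we have O(record_permit).
Premise 2 is O(update_dataset ⊃ not record_permit); contrapositively O(record_permit ⊃ not update_dataset). Since O(record_permit) holds, K gives O(not update_dataset).
Premise 11, O(submit_memo ⊃ update_dataset), contraposes to O(not update_dataset ⊃ not submit_memo); with O(not update_dataset) we get O(not submit_memo).
The contrapositive of premise 10 (O(not approve_credential ⊃ submit_memo)) is O(not submit_memo ⊃ approve_credential), and O(not submit_memo) is already established, so O(approve_credential).
Applying K to premise 1 (O(approve_credential ⊃ not flag_waiver)) and O(approve_credential) yields O(not flag_waiver).
With premise 5, O(not flag_waiver ⊃ arm_system), the K-axiom yields O(arm_system).
Premise 9, O(stand_down ⊃ not arm_system), contraposes to O(arm_system ⊃ not stand_down); with O(arm_system) we get O(not stand_down).
From O(not stand_down) and premise 6, O(not stand_down ⊃ validate_statement), we obtain O(validate_statement).
Premises 4, 7, 8, 12 do not contribute to this derivation.
Thus O(validate_statement), which is F(not validate_statement): not validate_statement is forbidden.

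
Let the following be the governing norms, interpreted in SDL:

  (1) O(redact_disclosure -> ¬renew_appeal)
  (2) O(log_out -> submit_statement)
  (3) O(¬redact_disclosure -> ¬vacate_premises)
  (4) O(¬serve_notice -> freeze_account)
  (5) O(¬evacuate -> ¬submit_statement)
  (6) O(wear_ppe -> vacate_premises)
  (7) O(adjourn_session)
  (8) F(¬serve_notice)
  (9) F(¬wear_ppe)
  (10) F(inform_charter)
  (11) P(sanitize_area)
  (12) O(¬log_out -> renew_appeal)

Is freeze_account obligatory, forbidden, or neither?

Neither

Premise 4 is O(¬serve_notice -> freeze_account), but O(¬serve_notice) is not derivable from the premises, so it does not yield O(freeze_account).
No premise or chain of K-axiom applications forces O(freeze_account), and none forces O(¬freeze_account). So freeze_account is neither obligatory nor forbidden under these norms.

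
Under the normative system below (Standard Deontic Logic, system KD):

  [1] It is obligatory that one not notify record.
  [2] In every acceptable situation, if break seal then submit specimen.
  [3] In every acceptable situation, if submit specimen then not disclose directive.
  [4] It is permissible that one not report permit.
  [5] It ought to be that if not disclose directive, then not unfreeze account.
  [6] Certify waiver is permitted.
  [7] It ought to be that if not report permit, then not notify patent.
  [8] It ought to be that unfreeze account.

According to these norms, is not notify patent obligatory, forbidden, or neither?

Neither

Premise 7 is O(¬report_permit → ¬notify_patent), but O(¬report_permit) is not derivable from the premises (the permission P(¬report_permit) asserts only ¬O(report_permit), not O(¬report_permit)), so it does not yield O(¬notify_patent).
No premise or chain of K-axiom applications forces O(¬notify_patent), and none forces O(notify_patent). So ¬notify_patent is neither obligatory nor forbidden under these norms.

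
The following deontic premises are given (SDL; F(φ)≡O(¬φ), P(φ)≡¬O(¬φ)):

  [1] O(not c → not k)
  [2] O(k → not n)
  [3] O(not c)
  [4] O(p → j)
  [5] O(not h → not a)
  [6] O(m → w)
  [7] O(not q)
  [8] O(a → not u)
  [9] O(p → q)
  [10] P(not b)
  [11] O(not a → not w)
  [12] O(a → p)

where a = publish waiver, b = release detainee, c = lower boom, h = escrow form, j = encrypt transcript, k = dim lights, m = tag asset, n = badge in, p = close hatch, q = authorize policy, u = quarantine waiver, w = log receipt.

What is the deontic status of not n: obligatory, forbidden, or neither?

Neither

Premise 2 is O(k → not n), but O(k) is not derivable from the premises, so it does not yield O(not n).
No premise or chain of K-axiom applications forces O(not n), and none forces O(n). So not n is neither obligatory nor forbidden under these norms.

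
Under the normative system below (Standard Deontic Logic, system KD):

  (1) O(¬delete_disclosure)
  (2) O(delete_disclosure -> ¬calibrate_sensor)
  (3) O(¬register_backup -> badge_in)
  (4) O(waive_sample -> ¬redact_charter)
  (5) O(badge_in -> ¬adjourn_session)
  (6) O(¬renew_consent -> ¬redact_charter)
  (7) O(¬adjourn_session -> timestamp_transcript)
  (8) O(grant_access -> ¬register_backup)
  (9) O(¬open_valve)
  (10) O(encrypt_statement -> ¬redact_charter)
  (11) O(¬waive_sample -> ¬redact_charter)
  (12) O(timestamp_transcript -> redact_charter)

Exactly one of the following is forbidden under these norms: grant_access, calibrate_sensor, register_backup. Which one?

By case analysis on waive_sample: premise 4 gives O(waive_sample -> ¬redact_charter) and premise 11 gives O(¬waive_sample -> ¬redact_charter), so O(¬redact_charter) either way.
The contrapositive of premise 12 (O(timestamp_transcript -> redact_charter)) is O(¬redact_charter -> ¬timestamp_transcript), and O(¬redact_charter) is already established, so O(¬timestamp_transcript).
The contrapositive of premise 7 (O(¬adjourn_session -> timestamp_transcript)) is O(¬timestamp_transcript -> adjourn_session), and O(¬timestamp_transcript) is already established, so O(adjourn_session).
Premise 5 is O(badge_in -> ¬adjourn_session); contrapositively O(adjourn_session -> ¬badge_in). Since O(adjourn_session) holds, K gives O(¬badge_in).
The contrapositive of premise 3 (O(¬register_backup -> badge_in)) is O(¬badge_in -> register_backup), and O(¬badge_in) is already established, so O(register_backup).
Premise 8 is O(grant_access -> ¬register_backup); contrapositively O(register_backup -> ¬grant_access). Since O(register_backup) holds, K gives O(¬grant_access).
So O(¬grant_access) holds, i.e. grant_access is forbidden. None of the other listed options is forbidden under the premises.

grant_access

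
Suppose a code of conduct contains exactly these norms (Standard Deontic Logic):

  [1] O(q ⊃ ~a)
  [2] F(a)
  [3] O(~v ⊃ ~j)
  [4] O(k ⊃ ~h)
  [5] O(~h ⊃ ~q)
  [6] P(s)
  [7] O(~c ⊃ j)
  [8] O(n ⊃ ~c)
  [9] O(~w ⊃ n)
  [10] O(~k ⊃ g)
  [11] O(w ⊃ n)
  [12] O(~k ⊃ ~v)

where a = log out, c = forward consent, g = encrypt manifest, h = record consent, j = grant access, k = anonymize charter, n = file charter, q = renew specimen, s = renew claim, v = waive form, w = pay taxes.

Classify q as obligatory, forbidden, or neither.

Forbidden

Premises 9 and 11 are O(~w ⊃ n) and O(w ⊃ n); every ideal world satisfies ~w or w, so in either case n holds — hence O(n).
With premise 8, O(n ⊃ ~c), the K-axiom yields O(~c).
Premise 7 is O(~c ⊃ j); since O(~c), deontic closure gives O(j).
Premise 3 is O(~v ⊃ ~j); contrapositively O(j ⊃ v). Since O(j) holds, K gives O(v).
The contrapositive of premise 12 (O(~k ⊃ ~v)) is O(v ⊃ k), and O(v) is already established, so O(k).
Applying K to premise 4 (O(k ⊃ ~h)) and O(k) yields O(~h).
With premise 5, O(~h ⊃ ~q), the K-axiom yields O(~q).
Premises 1, 2, 6, 10 do not contribute to this derivation.
Thus O(~q), which is F(q): q is forbidden.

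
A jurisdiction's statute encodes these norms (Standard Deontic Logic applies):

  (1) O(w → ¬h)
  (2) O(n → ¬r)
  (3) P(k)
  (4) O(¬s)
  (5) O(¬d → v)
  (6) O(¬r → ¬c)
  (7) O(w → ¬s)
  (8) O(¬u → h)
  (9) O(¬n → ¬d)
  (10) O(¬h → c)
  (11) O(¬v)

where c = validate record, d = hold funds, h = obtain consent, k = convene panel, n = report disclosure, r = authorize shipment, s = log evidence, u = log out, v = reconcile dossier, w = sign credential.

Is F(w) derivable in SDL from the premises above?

Premise 11 gives O(¬v).
Premise 5, O(¬d → v), contraposes to O(¬v → d); with O(¬v) we get O(d).
Premise 9, O(¬n → ¬d), contraposes to O(d → n); with O(d) we get O(n).
Premise 2 is O(n → ¬r); since O(n), deontic closure gives O(¬r).
From O(¬r) and premise 6, O(¬r → ¬c), we obtain O(¬c).
Premise 10, O(¬h → c), contraposes to O(¬c → h); with O(¬c) we get O(h).
The contrapositive of premise 1 (O(w → ¬h)) is O(h → ¬w), and O(h) is already established, so O(¬w).
Premises 3, 4, 7, 8 do not contribute to this derivation.
So O(¬w) holds, i.e. F(w). The claim follows.

Yes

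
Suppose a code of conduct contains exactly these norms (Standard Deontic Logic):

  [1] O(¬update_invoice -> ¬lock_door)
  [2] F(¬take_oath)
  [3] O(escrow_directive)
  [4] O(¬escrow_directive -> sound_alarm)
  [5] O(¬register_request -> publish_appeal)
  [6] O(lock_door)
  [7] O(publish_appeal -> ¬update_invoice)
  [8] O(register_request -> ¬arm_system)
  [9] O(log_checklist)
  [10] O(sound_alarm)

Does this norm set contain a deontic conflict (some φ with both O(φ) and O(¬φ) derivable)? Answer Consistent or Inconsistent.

Consistent

Premise 4 is O(¬escrow_directive -> sound_alarm); even if O(sound_alarm) held, inferring O(¬escrow_directive) would be affirming the consequent — invalid.
So O(¬escrow_directive) is not derivable, and the apparent clash with O(escrow_directive) does not arise.
A world satisfying every obligation exists (e.g. arm_system=false, escrow_directive=true, lock_door=true, log_checklist=true, publish_appeal=false, register_request=true, sound_alarm=true, take_oath=true, update_invoice=true); no atom is both obligatory and forbidden, so the set is consistent.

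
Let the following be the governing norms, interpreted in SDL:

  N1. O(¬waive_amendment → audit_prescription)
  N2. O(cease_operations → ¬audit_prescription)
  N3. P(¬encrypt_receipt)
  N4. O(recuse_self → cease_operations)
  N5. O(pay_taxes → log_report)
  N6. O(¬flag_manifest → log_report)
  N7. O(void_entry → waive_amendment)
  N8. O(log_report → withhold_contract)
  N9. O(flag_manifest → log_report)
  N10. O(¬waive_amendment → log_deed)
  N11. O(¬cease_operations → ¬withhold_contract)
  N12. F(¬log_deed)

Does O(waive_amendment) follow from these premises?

Yes

Premises 9 and 6 cover both cases: O(flag_manifest → log_report) and O(¬flag_manifest → log_report). Since flag_manifest ∨ ¬flag_manifest is a tautology, O(log_report) follows.
Applying K to premise 8 (O(log_report → withhold_contract)) and O(log_report) yields O(withhold_contract).
Premise 11, O(¬cease_operations → ¬withhold_contract), contraposes to O(withhold_contract → cease_operations); with O(withhold_contract) we get O(cease_operations).
With premise 2, O(cease_operations → ¬audit_prescription), the K-axiom yields O(¬audit_prescription).
Premise 1, O(¬waive_amendment → audit_prescription), contraposes to O(¬audit_prescription → waive_amendment); with O(¬audit_prescription) we get O(waive_amendment).
Premises 3, 4, 5, 7, 10, 12 do not contribute to this derivation.
So O(waive_amendment) follows.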